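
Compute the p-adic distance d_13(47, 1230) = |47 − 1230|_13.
d_13(47, 1230) = 1/169

Step 1 — x − y = 47 − 1230 = -1183. Step 2 — v_13(-1183) = 2 (factor: -1183 = −(13^2 · 7); the sign does not affect v_p). Step 3 — |x − y|_13 = 13^{-2} = 1/169.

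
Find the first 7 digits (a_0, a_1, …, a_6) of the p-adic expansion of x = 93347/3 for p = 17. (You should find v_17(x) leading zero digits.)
(a_0, …, a_6) = (0, 0, 0, 12, 11, 5, 11)

v_17(93347/3) = 3, so a_0 = ... = a_2 = 0. Factor out: x = 17^3 · u with u = 19/3 a unit in ℤ_17. Expand u iteratively via a_{v+i} = u_i mod 17, u_{i+1} = (u_i − a_{v+i})/17:
  u_0 = 19/3;  a_3 = 12;  u_1 = (u_0 − 12)/17 = -1/3
  u_1 = -1/3;  a_4 = 11;  u_2 = (u_1 − 11)/17 = -2/3
  u_2 = -2/3;  a_5 = 5;  u_3 = (u_2 − 5)/17 = -1/3
  u_3 = -1/3;  a_6 = 11;  u_4 = (u_3 − 11)/17 = -2/3
Digits: (0, 0, 0, 12, 11, 5, 11).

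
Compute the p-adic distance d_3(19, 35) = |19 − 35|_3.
d_3(19, 35) = 1

Step 1 — x − y = 19 − 35 = -16. Step 2 — v_3(-16) = 0 (factor: -16 = −(3^0 · 16); the sign does not affect v_p). Step 3 — |x − y|_3 = 3^{0} = 1.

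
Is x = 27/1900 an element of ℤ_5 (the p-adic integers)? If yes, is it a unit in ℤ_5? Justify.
x ∉ ℤ_5 (v_5(x) = -2 < 0)

ℤ_5 = {x ∈ ℚ_5 : v_5(x) ≥ 0} and ℤ_5^× = {x ∈ ℤ_5 : v_5(x) = 0}. Here v_5(27/1900) = v_5(num) − v_5(den) = -2; compare against these criteria.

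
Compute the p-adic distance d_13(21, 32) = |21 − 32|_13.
d_13(21, 32) = 1

Step 1 — x − y = 21 − 32 = -11. Step 2 — v_13(-11) = 0 (factor: -11 = −(13^0 · 11); the sign does not affect v_p). Step 3 — |x − y|_13 = 13^{0} = 1.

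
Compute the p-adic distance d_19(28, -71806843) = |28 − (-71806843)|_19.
d_19(28, -71806843) = 1/2476099

Step 1 — x − y = 28 − (-71806843) = 71806871. Step 2 — v_19(71806871) = 5 (factor: 71806871 = (19^5 · 29); the sign does not affect v_p). Step 3 — |x − y|_19 = 19^{-5} = 1/2476099.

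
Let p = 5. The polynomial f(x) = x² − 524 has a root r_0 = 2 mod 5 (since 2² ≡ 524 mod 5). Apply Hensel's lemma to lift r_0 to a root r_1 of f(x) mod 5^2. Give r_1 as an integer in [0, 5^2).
r_1 = 7 (mod 25)

Hensel's recurrence: r_{i+1} = r_i − f(r_i)·(f′(r_i))^{-1} mod 5^{i+2}, with f′(x) = 2x. Iterate:
  r_0 = 2 (mod 5)
  r_1 = 7 (mod 25)
Final: r_1 = 7, and one checks f(r_1) ≡ 0 mod 5^2.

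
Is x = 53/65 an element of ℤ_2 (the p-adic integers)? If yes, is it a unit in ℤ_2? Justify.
x ∈ ℤ_2^× (unit); v_2(x) = 0

ℤ_2 = {x ∈ ℚ_2 : v_2(x) ≥ 0} and ℤ_2^× = {x ∈ ℤ_2 : v_2(x) = 0}. Here v_2(53/65) = v_2(num) − v_2(den) = 0; compare against these criteria.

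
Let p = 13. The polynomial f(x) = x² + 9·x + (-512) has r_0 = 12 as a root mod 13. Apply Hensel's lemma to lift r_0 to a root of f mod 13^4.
r_3 = 21319 (mod 28561)

Hensel: r_{i+1} = r_i − f(r_i)·(f′(r_i))^{-1} mod 13^{i+2}, f′(x) = 2x + 9. Iterate:
  r_0 = 12 (mod 13)
  r_1 = 25 (mod 169)
  r_2 = 1546 (mod 2197)
  r_3 = 21319 (mod 28561)
Final: r = 21319 satisfies f(r) ≡ 0 mod 13^4.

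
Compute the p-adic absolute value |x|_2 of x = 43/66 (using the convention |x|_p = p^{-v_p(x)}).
|43/66|_2 = 2

Step 1 — compute v_2(x) by factoring powers of 2 out of the numerator and denominator: v_2(43/66) = -1. Step 2 — apply |x|_p = p^{-v_p(x)} = 2^{1} = 2.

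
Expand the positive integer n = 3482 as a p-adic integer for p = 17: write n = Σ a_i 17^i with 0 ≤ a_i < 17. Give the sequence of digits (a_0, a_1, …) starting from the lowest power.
(a_0, a_1, …) = (14, 0, 12)

Repeated division by 17 gives the digits low-to-high: 3482 = 14 + 12·17^2. Digit sequence: (14, 0, 12).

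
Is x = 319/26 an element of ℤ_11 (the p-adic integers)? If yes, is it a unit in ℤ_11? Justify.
x ∈ ℤ_11 but not a unit; v_11(x) = 1 > 0

ℤ_11 = {x ∈ ℚ_11 : v_11(x) ≥ 0} and ℤ_11^× = {x ∈ ℤ_11 : v_11(x) = 0}. Here v_11(319/26) = v_11(num) − v_11(den) = 1; compare against these criteria.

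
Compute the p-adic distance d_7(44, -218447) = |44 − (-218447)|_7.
d_7(44, -218447) = 1/16807

Step 1 — x − y = 44 − (-218447) = 218491. Step 2 — v_7(218491) = 5 (factor: 218491 = (7^5 · 13); the sign does not affect v_p). Step 3 — |x − y|_7 = 7^{-5} = 1/16807.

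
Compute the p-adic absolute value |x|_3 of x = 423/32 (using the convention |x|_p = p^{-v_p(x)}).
|423/32|_3 = 1/9

Step 1 — compute v_3(x) by factoring powers of 3 out of the numerator and denominator: v_3(423/32) = 2. Step 2 — apply |x|_p = p^{-v_p(x)} = 3^{-2} = 1/9.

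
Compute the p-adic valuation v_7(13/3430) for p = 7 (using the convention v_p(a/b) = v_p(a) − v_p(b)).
v_7(13/3430) = -3

Factor powers of 7 from the numerator and denominator of the reduced fraction: 13 = 7^0 · 13 and 3430 = 7^3 · 10. Apply v_p(a/b) = v_p(a) − v_p(b): v_7(13/3430) = 0 − 3 = -3.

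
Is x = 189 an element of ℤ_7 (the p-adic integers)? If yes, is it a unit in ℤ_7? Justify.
x ∈ ℤ_7 but not a unit; v_7(x) = 1 > 0

ℤ_7 = {x ∈ ℚ_7 : v_7(x) ≥ 0} and ℤ_7^× = {x ∈ ℤ_7 : v_7(x) = 0}. Here v_7(189) = v_7(num) − v_7(den) = 1; compare against these criteria.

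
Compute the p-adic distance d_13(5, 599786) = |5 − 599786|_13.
d_13(5, 599786) = 1/28561

Step 1 — x − y = 5 − 599786 = -599781. Step 2 — v_13(-599781) = 4 (factor: -599781 = −(13^4 · 21); the sign does not affect v_p). Step 3 — |x − y|_13 = 13^{-4} = 1/28561.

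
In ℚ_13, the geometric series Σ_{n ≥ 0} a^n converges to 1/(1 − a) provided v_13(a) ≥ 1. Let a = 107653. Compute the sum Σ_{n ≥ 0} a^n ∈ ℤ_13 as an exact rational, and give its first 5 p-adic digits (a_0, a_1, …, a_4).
Σ a^n = 1/(1 − a) = -1/107652;  first 5 digits = (1, 0, 0, 10, 3)

v_13(a) = 3 ≥ 1, so the series converges in ℤ_13 to 1/(1 − a) = 1/(1 − 107653) = -1/107652. Expand this rational in ℤ_13: compute digits iteratively via d_i = x_i mod 13, x_{i+1} = (x_i − d_i)/13. The first 5 digits are (1, 0, 0, 10, 3).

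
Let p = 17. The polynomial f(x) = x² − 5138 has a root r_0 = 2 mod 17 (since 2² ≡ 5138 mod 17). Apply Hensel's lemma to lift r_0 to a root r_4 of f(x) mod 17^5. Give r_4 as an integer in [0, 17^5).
r_4 = 899064 (mod 1419857)

Hensel's recurrence: r_{i+1} = r_i − f(r_i)·(f′(r_i))^{-1} mod 17^{i+2}, with f′(x) = 2x. Iterate:
  r_0 = 2 (mod 17)
  r_1 = 274 (mod 289)
  r_2 = 4898 (mod 4913)
  r_3 = 63854 (mod 83521)
  r_4 = 899064 (mod 1419857)
Final: r_4 = 899064, and one checks f(r_4) ≡ 0 mod 17^5.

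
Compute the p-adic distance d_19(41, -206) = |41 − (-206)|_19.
d_19(41, -206) = 1/19

Step 1 — x − y = 41 − (-206) = 247. Step 2 — v_19(247) = 1 (factor: 247 = (19^1 · 13); the sign does not affect v_p). Step 3 — |x − y|_19 = 19^{-1} = 1/19.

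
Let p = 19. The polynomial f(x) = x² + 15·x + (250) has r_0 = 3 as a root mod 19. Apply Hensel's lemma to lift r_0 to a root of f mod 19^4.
r_3 = 113205 (mod 130321)

Hensel: r_{i+1} = r_i − f(r_i)·(f′(r_i))^{-1} mod 19^{i+2}, f′(x) = 2x + 15. Iterate:
  r_0 = 3 (mod 19)
  r_1 = 212 (mod 361)
  r_2 = 3461 (mod 6859)
  r_3 = 113205 (mod 130321)
Final: r = 113205 satisfies f(r) ≡ 0 mod 19^4.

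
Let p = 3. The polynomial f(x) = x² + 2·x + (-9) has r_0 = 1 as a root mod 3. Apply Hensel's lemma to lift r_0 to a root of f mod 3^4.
r_3 = 34 (mod 81)

Hensel: r_{i+1} = r_i − f(r_i)·(f′(r_i))^{-1} mod 3^{i+2}, f′(x) = 2x + 2. Iterate:
  r_0 = 1 (mod 3)
  r_1 = 7 (mod 9)
  r_2 = 7 (mod 27)
  r_3 = 34 (mod 81)
Final: r = 34 satisfies f(r) ≡ 0 mod 3^4.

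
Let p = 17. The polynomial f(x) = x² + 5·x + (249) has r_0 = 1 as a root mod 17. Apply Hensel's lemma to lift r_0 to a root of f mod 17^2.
r_1 = 171 (mod 289)

Hensel: r_{i+1} = r_i − f(r_i)·(f′(r_i))^{-1} mod 17^{i+2}, f′(x) = 2x + 5. Iterate:
  r_0 = 1 (mod 17)
  r_1 = 171 (mod 289)
Final: r = 171 satisfies f(r) ≡ 0 mod 17^2.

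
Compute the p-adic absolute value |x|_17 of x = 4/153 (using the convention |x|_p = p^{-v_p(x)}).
|4/153|_17 = 17

Step 1 — compute v_17(x) by factoring powers of 17 out of the numerator and denominator: v_17(4/153) = -1. Step 2 — apply |x|_p = p^{-v_p(x)} = 17^{1} = 17.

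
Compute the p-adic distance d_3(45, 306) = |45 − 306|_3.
d_3(45, 306) = 1/9

Step 1 — x − y = 45 − 306 = -261. Step 2 — v_3(-261) = 2 (factor: -261 = −(3^2 · 29); the sign does not affect v_p). Step 3 — |x − y|_3 = 3^{-2} = 1/9.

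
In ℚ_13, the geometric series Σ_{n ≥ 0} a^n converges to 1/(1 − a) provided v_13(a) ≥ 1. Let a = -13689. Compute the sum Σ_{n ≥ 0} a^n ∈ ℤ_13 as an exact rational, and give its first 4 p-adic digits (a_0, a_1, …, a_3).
Σ a^n = 1/(1 − a) = 1/13690;  first 4 digits = (1, 0, 10, 6)

v_13(a) = 2 ≥ 1, so the series converges in ℤ_13 to 1/(1 − a) = 1/(1 − (-13689)) = 1/13690. Expand this rational in ℤ_13: compute digits iteratively via d_i = x_i mod 13, x_{i+1} = (x_i − d_i)/13. The first 4 digits are (1, 0, 10, 6).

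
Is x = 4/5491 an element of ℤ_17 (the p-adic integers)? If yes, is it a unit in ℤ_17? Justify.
x ∉ ℤ_17 (v_17(x) = -2 < 0)

ℤ_17 = {x ∈ ℚ_17 : v_17(x) ≥ 0} and ℤ_17^× = {x ∈ ℤ_17 : v_17(x) = 0}. Here v_17(4/5491) = v_17(num) − v_17(den) = -2; compare against these criteria.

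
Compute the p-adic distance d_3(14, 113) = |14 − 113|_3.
d_3(14, 113) = 1/9

Step 1 — x − y = 14 − 113 = -99. Step 2 — v_3(-99) = 2 (factor: -99 = −(3^2 · 11); the sign does not affect v_p). Step 3 — |x − y|_3 = 3^{-2} = 1/9.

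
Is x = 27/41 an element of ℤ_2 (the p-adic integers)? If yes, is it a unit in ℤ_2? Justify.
x ∈ ℤ_2^× (unit); v_2(x) = 0

ℤ_2 = {x ∈ ℚ_2 : v_2(x) ≥ 0} and ℤ_2^× = {x ∈ ℤ_2 : v_2(x) = 0}. Here v_2(27/41) = v_2(num) − v_2(den) = 0; compare against these criteria.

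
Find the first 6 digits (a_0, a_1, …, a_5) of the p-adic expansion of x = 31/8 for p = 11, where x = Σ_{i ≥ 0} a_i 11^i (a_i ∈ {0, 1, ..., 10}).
(a_0, …, a_5) = (8, 1, 4, 1, 4, 1)

v_11(31/8) = 0 (numerator and denominator both coprime to 11), so x ∈ ℤ_11^×. Compute digits iteratively via a_i = x_i mod 11, x_{i+1} = (x_i − a_i)/11, with x_0 = x:
  x_0 = 31/8;  a_0 = 8;  x_1 = (x_0 − 8)/11 = -3/8
  x_1 = -3/8;  a_1 = 1;  x_2 = (x_1 − 1)/11 = -1/8
  x_2 = -1/8;  a_2 = 4;  x_3 = (x_2 − 4)/11 = -3/8
  x_3 = -3/8;  a_3 = 1;  x_4 = (x_3 − 1)/11 = -1/8
  x_4 = -1/8;  a_4 = 4;  x_5 = (x_4 − 4)/11 = -3/8
  x_5 = -3/8;  a_5 = 1;  x_6 = (x_5 − 1)/11 = -1/8
Digits: (8, 1, 4, 1, 4, 1).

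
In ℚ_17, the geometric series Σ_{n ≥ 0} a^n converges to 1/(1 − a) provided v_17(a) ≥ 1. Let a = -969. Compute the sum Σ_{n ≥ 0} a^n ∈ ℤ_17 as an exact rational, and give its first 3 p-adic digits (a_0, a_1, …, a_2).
Σ a^n = 1/(1 − a) = 1/970;  first 3 digits = (1, 11, 15)

v_17(a) = 1 ≥ 1, so the series converges in ℤ_17 to 1/(1 − a) = 1/(1 − (-969)) = 1/970. Expand this rational in ℤ_17: compute digits iteratively via d_i = x_i mod 17, x_{i+1} = (x_i − d_i)/17. The first 3 digits are (1, 11, 15).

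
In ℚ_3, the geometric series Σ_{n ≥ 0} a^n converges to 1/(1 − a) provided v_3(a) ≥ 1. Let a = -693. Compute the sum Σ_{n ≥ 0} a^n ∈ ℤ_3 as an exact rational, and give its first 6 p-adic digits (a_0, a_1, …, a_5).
Σ a^n = 1/(1 − a) = 1/694;  first 6 digits = (1, 0, 1, 1, 1, 2)

v_3(a) = 2 ≥ 1, so the series converges in ℤ_3 to 1/(1 − a) = 1/(1 − (-693)) = 1/694. Expand this rational in ℤ_3: compute digits iteratively via d_i = x_i mod 3, x_{i+1} = (x_i − d_i)/3. The first 6 digits are (1, 0, 1, 1, 1, 2).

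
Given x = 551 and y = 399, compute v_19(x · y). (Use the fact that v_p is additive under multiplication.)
v_19(219849) = 2

v_p(x) = 1 (factor: 551 = 19^1 · 29); v_p(y) = 1 (factor: 399 = 19^1 · 21). Additivity: v_p(xy) = v_p(x) + v_p(y) = 1 + 1 = 2. (Direct check: xy = 219849 = 19^2 · (609).)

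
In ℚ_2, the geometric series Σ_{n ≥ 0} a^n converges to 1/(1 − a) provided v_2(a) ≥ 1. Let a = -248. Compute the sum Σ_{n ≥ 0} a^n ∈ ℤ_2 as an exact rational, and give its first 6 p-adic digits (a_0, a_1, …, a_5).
Σ a^n = 1/(1 − a) = 1/249;  first 6 digits = (1, 0, 0, 1, 0, 0)

v_2(a) = 3 ≥ 1, so the series converges in ℤ_2 to 1/(1 − a) = 1/(1 − (-248)) = 1/249. Expand this rational in ℤ_2: compute digits iteratively via d_i = x_i mod 2, x_{i+1} = (x_i − d_i)/2. The first 6 digits are (1, 0, 0, 1, 0, 0).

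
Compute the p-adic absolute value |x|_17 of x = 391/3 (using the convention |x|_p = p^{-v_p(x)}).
|391/3|_17 = 1/17

Step 1 — compute v_17(x) by factoring powers of 17 out of the numerator and denominator: v_17(391/3) = 1. Step 2 — apply |x|_p = p^{-v_p(x)} = 17^{-1} = 1/17.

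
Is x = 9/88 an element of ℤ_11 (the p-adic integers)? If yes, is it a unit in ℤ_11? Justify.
x ∉ ℤ_11 (v_11(x) = -1 < 0)

ℤ_11 = {x ∈ ℚ_11 : v_11(x) ≥ 0} and ℤ_11^× = {x ∈ ℤ_11 : v_11(x) = 0}. Here v_11(9/88) = v_11(num) − v_11(den) = -1; compare against these criteria.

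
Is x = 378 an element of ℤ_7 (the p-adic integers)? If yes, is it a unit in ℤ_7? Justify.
x ∈ ℤ_7 but not a unit; v_7(x) = 1 > 0

ℤ_7 = {x ∈ ℚ_7 : v_7(x) ≥ 0} and ℤ_7^× = {x ∈ ℤ_7 : v_7(x) = 0}. Here v_7(378) = v_7(num) − v_7(den) = 1; compare against these criteria.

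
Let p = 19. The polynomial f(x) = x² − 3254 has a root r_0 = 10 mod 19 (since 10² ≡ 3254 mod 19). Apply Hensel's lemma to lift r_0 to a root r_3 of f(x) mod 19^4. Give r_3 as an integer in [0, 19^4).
r_3 = 98829 (mod 130321)

Hensel's recurrence: r_{i+1} = r_i − f(r_i)·(f′(r_i))^{-1} mod 19^{i+2}, with f′(x) = 2x. Iterate:
  r_0 = 10 (mod 19)
  r_1 = 276 (mod 361)
  r_2 = 2803 (mod 6859)
  r_3 = 98829 (mod 130321)
Final: r_3 = 98829, and one checks f(r_3) ≡ 0 mod 19^4.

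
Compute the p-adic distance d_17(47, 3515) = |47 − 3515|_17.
d_17(47, 3515) = 1/289

Step 1 — x − y = 47 − 3515 = -3468. Step 2 — v_17(-3468) = 2 (factor: -3468 = −(17^2 · 12); the sign does not affect v_p). Step 3 — |x − y|_17 = 17^{-2} = 1/289.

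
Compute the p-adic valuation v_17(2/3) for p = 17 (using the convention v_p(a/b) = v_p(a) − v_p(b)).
v_17(2/3) = 0

Factor powers of 17 from the numerator and denominator of the reduced fraction: 2 = 17^0 · 2 and 3 = 17^0 · 3. Apply v_p(a/b) = v_p(a) − v_p(b): v_17(2/3) = 0 − 0 = 0.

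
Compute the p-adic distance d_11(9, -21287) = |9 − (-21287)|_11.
d_11(9, -21287) = 1/1331

Step 1 — x − y = 9 − (-21287) = 21296. Step 2 — v_11(21296) = 3 (factor: 21296 = (11^3 · 16); the sign does not affect v_p). Step 3 — |x − y|_11 = 11^{-3} = 1/1331.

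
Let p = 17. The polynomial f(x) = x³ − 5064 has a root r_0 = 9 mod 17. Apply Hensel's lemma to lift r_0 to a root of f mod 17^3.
r_2 = 876 (mod 4913)

Hensel: r_{i+1} = r_i − f(r_i)/f′(r_i) mod 17^{i+2}, where f′(x) = 3x². Iterate:
  r_0 = 9 (mod 17)
  r_1 = 9 (mod 289)
  r_2 = 876 (mod 4913)
Final: r = 876 with f(r) ≡ 0 mod 17^3.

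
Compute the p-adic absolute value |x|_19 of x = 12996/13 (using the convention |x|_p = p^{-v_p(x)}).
|12996/13|_19 = 1/361

Step 1 — compute v_19(x) by factoring powers of 19 out of the numerator and denominator: v_19(12996/13) = 2. Step 2 — apply |x|_p = p^{-v_p(x)} = 19^{-2} = 1/361.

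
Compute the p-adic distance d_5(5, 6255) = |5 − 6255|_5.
d_5(5, 6255) = 1/3125

Step 1 — x − y = 5 − 6255 = -6250. Step 2 — v_5(-6250) = 5 (factor: -6250 = −(5^5 · 2); the sign does not affect v_p). Step 3 — |x − y|_5 = 5^{-5} = 1/3125.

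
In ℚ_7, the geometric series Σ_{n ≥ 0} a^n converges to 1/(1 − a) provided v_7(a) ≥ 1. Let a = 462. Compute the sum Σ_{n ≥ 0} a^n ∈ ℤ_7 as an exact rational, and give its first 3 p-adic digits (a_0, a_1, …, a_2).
Σ a^n = 1/(1 − a) = -1/461;  first 3 digits = (1, 3, 4)

v_7(a) = 1 ≥ 1, so the series converges in ℤ_7 to 1/(1 − a) = 1/(1 − 462) = -1/461. Expand this rational in ℤ_7: compute digits iteratively via d_i = x_i mod 7, x_{i+1} = (x_i − d_i)/7. The first 3 digits are (1, 3, 4).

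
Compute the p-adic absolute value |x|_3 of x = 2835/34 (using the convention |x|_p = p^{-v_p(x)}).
|2835/34|_3 = 1/81

Step 1 — compute v_3(x) by factoring powers of 3 out of the numerator and denominator: v_3(2835/34) = 4. Step 2 — apply |x|_p = p^{-v_p(x)} = 3^{-4} = 1/81.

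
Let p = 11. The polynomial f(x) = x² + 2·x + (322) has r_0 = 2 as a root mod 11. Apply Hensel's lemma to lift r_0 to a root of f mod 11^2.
r_1 = 68 (mod 121)

Hensel: r_{i+1} = r_i − f(r_i)·(f′(r_i))^{-1} mod 11^{i+2}, f′(x) = 2x + 2. Iterate:
  r_0 = 2 (mod 11)
  r_1 = 68 (mod 121)
Final: r = 68 satisfies f(r) ≡ 0 mod 11^2.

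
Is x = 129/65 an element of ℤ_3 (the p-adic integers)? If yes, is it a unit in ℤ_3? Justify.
x ∈ ℤ_3 but not a unit; v_3(x) = 1 > 0

ℤ_3 = {x ∈ ℚ_3 : v_3(x) ≥ 0} and ℤ_3^× = {x ∈ ℤ_3 : v_3(x) = 0}. Here v_3(129/65) = v_3(num) − v_3(den) = 1; compare against these criteria.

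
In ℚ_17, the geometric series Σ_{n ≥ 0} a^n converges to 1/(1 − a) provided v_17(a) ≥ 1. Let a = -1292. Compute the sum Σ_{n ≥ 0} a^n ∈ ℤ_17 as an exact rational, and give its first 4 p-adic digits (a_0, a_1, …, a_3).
Σ a^n = 1/(1 − a) = 1/1293;  first 4 digits = (1, 9, 8, 14)

v_17(a) = 1 ≥ 1, so the series converges in ℤ_17 to 1/(1 − a) = 1/(1 − (-1292)) = 1/1293. Expand this rational in ℤ_17: compute digits iteratively via d_i = x_i mod 17, x_{i+1} = (x_i − d_i)/17. The first 4 digits are (1, 9, 8, 14).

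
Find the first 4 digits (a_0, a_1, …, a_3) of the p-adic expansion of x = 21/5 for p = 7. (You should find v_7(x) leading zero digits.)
(a_0, …, a_3) = (0, 2, 4, 5)

v_7(21/5) = 1, so a_0 = ... = a_0 = 0. Factor out: x = 7^1 · u with u = 3/5 a unit in ℤ_7. Expand u iteratively via a_{v+i} = u_i mod 7, u_{i+1} = (u_i − a_{v+i})/7:
  u_0 = 3/5;  a_1 = 2;  u_1 = (u_0 − 2)/7 = -1/5
  u_1 = -1/5;  a_2 = 4;  u_2 = (u_1 − 4)/7 = -3/5
  u_2 = -3/5;  a_3 = 5;  u_3 = (u_2 − 5)/7 = -4/5
Digits: (0, 2, 4, 5).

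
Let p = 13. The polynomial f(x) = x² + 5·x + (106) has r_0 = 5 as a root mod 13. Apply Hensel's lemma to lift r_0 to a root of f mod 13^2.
r_1 = 96 (mod 169)

Hensel: r_{i+1} = r_i − f(r_i)·(f′(r_i))^{-1} mod 13^{i+2}, f′(x) = 2x + 5. Iterate:
  r_0 = 5 (mod 13)
  r_1 = 96 (mod 169)
Final: r = 96 satisfies f(r) ≡ 0 mod 13^2.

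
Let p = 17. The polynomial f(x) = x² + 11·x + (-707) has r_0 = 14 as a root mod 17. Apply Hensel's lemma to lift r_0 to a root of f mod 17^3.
r_2 = 1646 (mod 4913)

Hensel: r_{i+1} = r_i − f(r_i)·(f′(r_i))^{-1} mod 17^{i+2}, f′(x) = 2x + 11. Iterate:
  r_0 = 14 (mod 17)
  r_1 = 201 (mod 289)
  r_2 = 1646 (mod 4913)
Final: r = 1646 satisfies f(r) ≡ 0 mod 17^3.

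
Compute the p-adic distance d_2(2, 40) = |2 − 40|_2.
d_2(2, 40) = 1/2

Step 1 — x − y = 2 − 40 = -38. Step 2 — v_2(-38) = 1 (factor: -38 = −(2^1 · 19); the sign does not affect v_p). Step 3 — |x − y|_2 = 2^{-1} = 1/2.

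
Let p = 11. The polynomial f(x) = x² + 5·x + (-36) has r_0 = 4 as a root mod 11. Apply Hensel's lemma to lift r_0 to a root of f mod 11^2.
r_1 = 4 (mod 121)

Hensel: r_{i+1} = r_i − f(r_i)·(f′(r_i))^{-1} mod 11^{i+2}, f′(x) = 2x + 5. Iterate:
  r_0 = 4 (mod 11)
  r_1 = 4 (mod 121)
Final: r = 4 satisfies f(r) ≡ 0 mod 11^2.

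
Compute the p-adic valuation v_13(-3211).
v_13(-3211) = 2

v_13(n) is the largest exponent k such that 13^k divides n. Factor out: -3211 = -13^2 · 19. (Sign doesn't affect v_p.) So v_13(-3211) = 2.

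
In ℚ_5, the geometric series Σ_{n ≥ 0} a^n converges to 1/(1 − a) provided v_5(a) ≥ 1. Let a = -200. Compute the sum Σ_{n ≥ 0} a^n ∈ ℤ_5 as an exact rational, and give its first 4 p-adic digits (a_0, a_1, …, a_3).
Σ a^n = 1/(1 − a) = 1/201;  first 4 digits = (1, 0, 2, 3)

v_5(a) = 2 ≥ 1, so the series converges in ℤ_5 to 1/(1 − a) = 1/(1 − (-200)) = 1/201. Expand this rational in ℤ_5: compute digits iteratively via d_i = x_i mod 5, x_{i+1} = (x_i − d_i)/5. The first 4 digits are (1, 0, 2, 3).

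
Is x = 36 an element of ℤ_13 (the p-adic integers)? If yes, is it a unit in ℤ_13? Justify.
x ∈ ℤ_13^× (unit); v_13(x) = 0

ℤ_13 = {x ∈ ℚ_13 : v_13(x) ≥ 0} and ℤ_13^× = {x ∈ ℤ_13 : v_13(x) = 0}. Here v_13(36) = v_13(num) − v_13(den) = 0; compare against these criteria.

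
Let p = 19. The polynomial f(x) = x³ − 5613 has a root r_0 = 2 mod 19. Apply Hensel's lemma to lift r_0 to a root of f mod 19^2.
r_1 = 78 (mod 361)

Hensel: r_{i+1} = r_i − f(r_i)/f′(r_i) mod 19^{i+2}, where f′(x) = 3x². Iterate:
  r_0 = 2 (mod 19)
  r_1 = 78 (mod 361)
Final: r = 78 with f(r) ≡ 0 mod 19^2.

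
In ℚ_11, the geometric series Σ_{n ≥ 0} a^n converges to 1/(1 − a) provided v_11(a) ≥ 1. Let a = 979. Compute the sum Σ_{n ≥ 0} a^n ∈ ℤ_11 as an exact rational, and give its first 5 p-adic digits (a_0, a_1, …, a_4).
Σ a^n = 1/(1 − a) = -1/978;  first 5 digits = (1, 1, 9, 6, 2)

v_11(a) = 1 ≥ 1, so the series converges in ℤ_11 to 1/(1 − a) = 1/(1 − 979) = -1/978. Expand this rational in ℤ_11: compute digits iteratively via d_i = x_i mod 11, x_{i+1} = (x_i − d_i)/11. The first 5 digits are (1, 1, 9, 6, 2).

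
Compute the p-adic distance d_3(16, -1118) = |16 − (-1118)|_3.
d_3(16, -1118) = 1/81

Step 1 — x − y = 16 − (-1118) = 1134. Step 2 — v_3(1134) = 4 (factor: 1134 = (3^4 · 14); the sign does not affect v_p). Step 3 — |x − y|_3 = 3^{-4} = 1/81.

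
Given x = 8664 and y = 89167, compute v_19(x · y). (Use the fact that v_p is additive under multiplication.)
v_19(772542888) = 5

v_p(x) = 2 (factor: 8664 = 19^2 · 24); v_p(y) = 3 (factor: 89167 = 19^3 · 13). Additivity: v_p(xy) = v_p(x) + v_p(y) = 2 + 3 = 5. (Direct check: xy = 772542888 = 19^5 · (312).)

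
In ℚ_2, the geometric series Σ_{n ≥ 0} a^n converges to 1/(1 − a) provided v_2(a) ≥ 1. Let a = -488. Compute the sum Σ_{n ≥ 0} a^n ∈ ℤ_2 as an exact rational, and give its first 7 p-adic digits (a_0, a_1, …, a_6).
Σ a^n = 1/(1 − a) = 1/489;  first 7 digits = (1, 0, 0, 1, 1, 0, 1)

v_2(a) = 3 ≥ 1, so the series converges in ℤ_2 to 1/(1 − a) = 1/(1 − (-488)) = 1/489. Expand this rational in ℤ_2: compute digits iteratively via d_i = x_i mod 2, x_{i+1} = (x_i − d_i)/2. The first 7 digits are (1, 0, 0, 1, 1, 0, 1).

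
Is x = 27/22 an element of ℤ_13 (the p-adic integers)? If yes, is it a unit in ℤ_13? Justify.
x ∈ ℤ_13^× (unit); v_13(x) = 0

ℤ_13 = {x ∈ ℚ_13 : v_13(x) ≥ 0} and ℤ_13^× = {x ∈ ℤ_13 : v_13(x) = 0}. Here v_13(27/22) = v_13(num) − v_13(den) = 0; compare against these criteria.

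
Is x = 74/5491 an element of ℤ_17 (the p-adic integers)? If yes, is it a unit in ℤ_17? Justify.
x ∉ ℤ_17 (v_17(x) = -2 < 0)

ℤ_17 = {x ∈ ℚ_17 : v_17(x) ≥ 0} and ℤ_17^× = {x ∈ ℤ_17 : v_17(x) = 0}. Here v_17(74/5491) = v_17(num) − v_17(den) = -2; compare against these criteria.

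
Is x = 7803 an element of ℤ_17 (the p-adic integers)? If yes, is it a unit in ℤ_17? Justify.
x ∈ ℤ_17 but not a unit; v_17(x) = 2 > 0

ℤ_17 = {x ∈ ℚ_17 : v_17(x) ≥ 0} and ℤ_17^× = {x ∈ ℤ_17 : v_17(x) = 0}. Here v_17(7803) = v_17(num) − v_17(den) = 2; compare against these criteria.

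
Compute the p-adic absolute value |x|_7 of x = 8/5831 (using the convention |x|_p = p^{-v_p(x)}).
|8/5831|_7 = 343

Step 1 — compute v_7(x) by factoring powers of 7 out of the numerator and denominator: v_7(8/5831) = -3. Step 2 — apply |x|_p = p^{-v_p(x)} = 7^{3} = 343.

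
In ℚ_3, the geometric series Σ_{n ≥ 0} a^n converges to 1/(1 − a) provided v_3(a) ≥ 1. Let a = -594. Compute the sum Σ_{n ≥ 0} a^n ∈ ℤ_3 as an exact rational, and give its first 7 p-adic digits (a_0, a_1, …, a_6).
Σ a^n = 1/(1 − a) = 1/595;  first 7 digits = (1, 0, 0, 2, 1, 0, 0)

v_3(a) = 3 ≥ 1, so the series converges in ℤ_3 to 1/(1 − a) = 1/(1 − (-594)) = 1/595. Expand this rational in ℤ_3: compute digits iteratively via d_i = x_i mod 3, x_{i+1} = (x_i − d_i)/3. The first 7 digits are (1, 0, 0, 2, 1, 0, 0).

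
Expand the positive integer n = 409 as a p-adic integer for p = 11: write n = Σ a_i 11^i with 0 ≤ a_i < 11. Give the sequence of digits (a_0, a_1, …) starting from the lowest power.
(a_0, a_1, …) = (2, 4, 3)

Repeated division by 11 gives the digits low-to-high: 409 = 2 + 4·11^1 + 3·11^2. Digit sequence: (2, 4, 3).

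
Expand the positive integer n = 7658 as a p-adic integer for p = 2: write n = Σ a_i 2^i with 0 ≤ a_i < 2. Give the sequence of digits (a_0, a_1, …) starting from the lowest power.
(a_0, a_1, …) = (0, 1, 0, 1, 0, 1, 1, 1, 1, 0, 1, 1, 1)

Repeated division by 2 gives the digits low-to-high: 7658 = 1·2^1 + 1·2^3 + 1·2^5 + 1·2^6 + 1·2^7 + 1·2^8 + 1·2^10 + 1·2^11 + 1·2^12. Digit sequence: (0, 1, 0, 1, 0, 1, 1, 1, 1, 0, 1, 1, 1).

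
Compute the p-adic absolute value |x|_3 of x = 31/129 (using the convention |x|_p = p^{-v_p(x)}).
|31/129|_3 = 3

Step 1 — compute v_3(x) by factoring powers of 3 out of the numerator and denominator: v_3(31/129) = -1. Step 2 — apply |x|_p = p^{-v_p(x)} = 3^{1} = 3.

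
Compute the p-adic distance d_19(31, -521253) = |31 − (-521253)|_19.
d_19(31, -521253) = 1/130321

Step 1 — x − y = 31 − (-521253) = 521284. Step 2 — v_19(521284) = 4 (factor: 521284 = (19^4 · 4); the sign does not affect v_p). Step 3 — |x − y|_19 = 19^{-4} = 1/130321.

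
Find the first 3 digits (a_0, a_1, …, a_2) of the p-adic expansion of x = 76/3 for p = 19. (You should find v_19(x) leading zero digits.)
(a_0, …, a_2) = (0, 14, 12)

v_19(76/3) = 1, so a_0 = ... = a_0 = 0. Factor out: x = 19^1 · u with u = 4/3 a unit in ℤ_19. Expand u iteratively via a_{v+i} = u_i mod 19, u_{i+1} = (u_i − a_{v+i})/19:
  u_0 = 4/3;  a_1 = 14;  u_1 = (u_0 − 14)/19 = -2/3
  u_1 = -2/3;  a_2 = 12;  u_2 = (u_1 − 12)/19 = -2/3
Digits: (0, 14, 12).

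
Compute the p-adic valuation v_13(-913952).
v_13(-913952) = 4

v_13(n) is the largest exponent k such that 13^k divides n. Factor out: -913952 = -13^4 · 32. (Sign doesn't affect v_p.) So v_13(-913952) = 4.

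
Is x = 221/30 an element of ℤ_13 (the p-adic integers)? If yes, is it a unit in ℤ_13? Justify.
x ∈ ℤ_13 but not a unit; v_13(x) = 1 > 0

ℤ_13 = {x ∈ ℚ_13 : v_13(x) ≥ 0} and ℤ_13^× = {x ∈ ℤ_13 : v_13(x) = 0}. Here v_13(221/30) = v_13(num) − v_13(den) = 1; compare against these criteria.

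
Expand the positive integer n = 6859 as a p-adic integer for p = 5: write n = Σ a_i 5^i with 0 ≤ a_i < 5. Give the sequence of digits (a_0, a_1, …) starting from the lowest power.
(a_0, a_1, …) = (4, 1, 4, 4, 0, 2)

Repeated division by 5 gives the digits low-to-high: 6859 = 4 + 1·5^1 + 4·5^2 + 4·5^3 + 2·5^5. Digit sequence: (4, 1, 4, 4, 0, 2).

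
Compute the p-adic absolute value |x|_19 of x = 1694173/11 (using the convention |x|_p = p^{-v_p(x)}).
|1694173/11|_19 = 1/130321

Step 1 — compute v_19(x) by factoring powers of 19 out of the numerator and denominator: v_19(1694173/11) = 4. Step 2 — apply |x|_p = p^{-v_p(x)} = 19^{-4} = 1/130321.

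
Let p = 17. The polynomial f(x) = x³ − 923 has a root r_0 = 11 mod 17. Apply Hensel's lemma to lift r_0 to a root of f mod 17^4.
r_3 = 62078 (mod 83521)

Hensel: r_{i+1} = r_i − f(r_i)/f′(r_i) mod 17^{i+2}, where f′(x) = 3x². Iterate:
  r_0 = 11 (mod 17)
  r_1 = 232 (mod 289)
  r_2 = 3122 (mod 4913)
  r_3 = 62078 (mod 83521)
Final: r = 62078 with f(r) ≡ 0 mod 17^4.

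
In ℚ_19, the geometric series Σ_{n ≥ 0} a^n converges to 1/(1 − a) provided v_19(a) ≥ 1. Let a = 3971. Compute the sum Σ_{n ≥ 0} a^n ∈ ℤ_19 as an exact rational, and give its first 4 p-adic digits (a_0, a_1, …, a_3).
Σ a^n = 1/(1 − a) = -1/3970;  first 4 digits = (1, 0, 11, 0)

v_19(a) = 2 ≥ 1, so the series converges in ℤ_19 to 1/(1 − a) = 1/(1 − 3971) = -1/3970. Expand this rational in ℤ_19: compute digits iteratively via d_i = x_i mod 19, x_{i+1} = (x_i − d_i)/19. The first 4 digits are (1, 0, 11, 0).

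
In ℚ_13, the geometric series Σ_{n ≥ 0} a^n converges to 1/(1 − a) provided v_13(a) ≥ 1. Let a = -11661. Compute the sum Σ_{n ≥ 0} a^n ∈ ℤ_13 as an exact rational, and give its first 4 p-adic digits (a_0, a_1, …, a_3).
Σ a^n = 1/(1 − a) = 1/11662;  first 4 digits = (1, 0, 9, 7)

v_13(a) = 2 ≥ 1, so the series converges in ℤ_13 to 1/(1 − a) = 1/(1 − (-11661)) = 1/11662. Expand this rational in ℤ_13: compute digits iteratively via d_i = x_i mod 13, x_{i+1} = (x_i − d_i)/13. The first 4 digits are (1, 0, 9, 7).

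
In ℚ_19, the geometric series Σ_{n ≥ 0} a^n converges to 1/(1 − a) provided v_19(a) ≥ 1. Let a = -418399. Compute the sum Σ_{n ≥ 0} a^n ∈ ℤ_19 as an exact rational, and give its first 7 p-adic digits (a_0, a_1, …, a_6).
Σ a^n = 1/(1 − a) = 1/418400;  first 7 digits = (1, 0, 0, 15, 15, 18, 15)

v_19(a) = 3 ≥ 1, so the series converges in ℤ_19 to 1/(1 − a) = 1/(1 − (-418399)) = 1/418400. Expand this rational in ℤ_19: compute digits iteratively via d_i = x_i mod 19, x_{i+1} = (x_i − d_i)/19. The first 7 digits are (1, 0, 0, 15, 15, 18, 15).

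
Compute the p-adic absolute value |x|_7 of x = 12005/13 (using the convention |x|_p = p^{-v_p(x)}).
|12005/13|_7 = 1/2401

Step 1 — compute v_7(x) by factoring powers of 7 out of the numerator and denominator: v_7(12005/13) = 4. Step 2 — apply |x|_p = p^{-v_p(x)} = 7^{-4} = 1/2401.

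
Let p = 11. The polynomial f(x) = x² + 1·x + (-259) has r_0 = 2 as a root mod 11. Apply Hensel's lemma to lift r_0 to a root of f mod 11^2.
r_1 = 101 (mod 121)

Hensel: r_{i+1} = r_i − f(r_i)·(f′(r_i))^{-1} mod 11^{i+2}, f′(x) = 2x + 1. Iterate:
  r_0 = 2 (mod 11)
  r_1 = 101 (mod 121)
Final: r = 101 satisfies f(r) ≡ 0 mod 11^2.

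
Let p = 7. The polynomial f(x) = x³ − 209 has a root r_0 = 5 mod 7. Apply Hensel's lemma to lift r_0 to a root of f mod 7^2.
r_1 = 12 (mod 49)

Hensel: r_{i+1} = r_i − f(r_i)/f′(r_i) mod 7^{i+2}, where f′(x) = 3x². Iterate:
  r_0 = 5 (mod 7)
  r_1 = 12 (mod 49)
Final: r = 12 with f(r) ≡ 0 mod 7^2.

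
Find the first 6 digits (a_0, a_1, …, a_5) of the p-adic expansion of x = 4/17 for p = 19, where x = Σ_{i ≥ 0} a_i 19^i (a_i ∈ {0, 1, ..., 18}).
(a_0, …, a_5) = (17, 17, 8, 4, 2, 1)

v_19(4/17) = 0 (numerator and denominator both coprime to 19), so x ∈ ℤ_19^×. Compute digits iteratively via a_i = x_i mod 19, x_{i+1} = (x_i − a_i)/19, with x_0 = x:
  x_0 = 4/17;  a_0 = 17;  x_1 = (x_0 − 17)/19 = -15/17
  x_1 = -15/17;  a_1 = 17;  x_2 = (x_1 − 17)/19 = -16/17
  x_2 = -16/17;  a_2 = 8;  x_3 = (x_2 − 8)/19 = -8/17
  x_3 = -8/17;  a_3 = 4;  x_4 = (x_3 − 4)/19 = -4/17
  x_4 = -4/17;  a_4 = 2;  x_5 = (x_4 − 2)/19 = -2/17
  x_5 = -2/17;  a_5 = 1;  x_6 = (x_5 − 1)/19 = -1/17
Digits: (17, 17, 8, 4, 2, 1).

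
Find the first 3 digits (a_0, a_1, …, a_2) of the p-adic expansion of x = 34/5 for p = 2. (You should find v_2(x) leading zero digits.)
(a_0, …, a_2) = (0, 1, 0)

v_2(34/5) = 1, so a_0 = ... = a_0 = 0. Factor out: x = 2^1 · u with u = 17/5 a unit in ℤ_2. Expand u iteratively via a_{v+i} = u_i mod 2, u_{i+1} = (u_i − a_{v+i})/2:
  u_0 = 17/5;  a_1 = 1;  u_1 = (u_0 − 1)/2 = 6/5
  u_1 = 6/5;  a_2 = 0;  u_2 = (u_1 − 0)/2 = 3/5
Digits: (0, 1, 0).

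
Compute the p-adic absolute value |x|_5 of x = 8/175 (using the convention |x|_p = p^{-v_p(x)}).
|8/175|_5 = 25

Step 1 — compute v_5(x) by factoring powers of 5 out of the numerator and denominator: v_5(8/175) = -2. Step 2 — apply |x|_p = p^{-v_p(x)} = 5^{2} = 25.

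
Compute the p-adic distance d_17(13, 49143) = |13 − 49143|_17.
d_17(13, 49143) = 1/4913

Step 1 — x − y = 13 − 49143 = -49130. Step 2 — v_17(-49130) = 3 (factor: -49130 = −(17^3 · 10); the sign does not affect v_p). Step 3 — |x − y|_17 = 17^{-3} = 1/4913.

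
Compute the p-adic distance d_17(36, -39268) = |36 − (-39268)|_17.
d_17(36, -39268) = 1/4913

Step 1 — x − y = 36 − (-39268) = 39304. Step 2 — v_17(39304) = 3 (factor: 39304 = (17^3 · 8); the sign does not affect v_p). Step 3 — |x − y|_17 = 17^{-3} = 1/4913.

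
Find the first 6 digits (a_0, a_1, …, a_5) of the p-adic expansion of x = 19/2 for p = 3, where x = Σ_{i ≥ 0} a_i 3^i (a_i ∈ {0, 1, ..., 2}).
(a_0, …, a_5) = (2, 1, 2, 1, 1, 1)

v_3(19/2) = 0 (numerator and denominator both coprime to 3), so x ∈ ℤ_3^×. Compute digits iteratively via a_i = x_i mod 3, x_{i+1} = (x_i − a_i)/3, with x_0 = x:
  x_0 = 19/2;  a_0 = 2;  x_1 = (x_0 − 2)/3 = 5/2
  x_1 = 5/2;  a_1 = 1;  x_2 = (x_1 − 1)/3 = 1/2
  x_2 = 1/2;  a_2 = 2;  x_3 = (x_2 − 2)/3 = -1/2
  x_3 = -1/2;  a_3 = 1;  x_4 = (x_3 − 1)/3 = -1/2
  x_4 = -1/2;  a_4 = 1;  x_5 = (x_4 − 1)/3 = -1/2
  x_5 = -1/2;  a_5 = 1;  x_6 = (x_5 − 1)/3 = -1/2
Digits: (2, 1, 2, 1, 1, 1).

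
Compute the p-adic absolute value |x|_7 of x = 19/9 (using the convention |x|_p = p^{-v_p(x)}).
|19/9|_7 = 1

Step 1 — compute v_7(x) by factoring powers of 7 out of the numerator and denominator: v_7(19/9) = 0. Step 2 — apply |x|_p = p^{-v_p(x)} = 7^{0} = 1.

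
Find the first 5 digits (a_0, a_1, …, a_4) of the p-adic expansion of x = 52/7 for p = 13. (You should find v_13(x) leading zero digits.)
(a_0, …, a_4) = (0, 8, 5, 7, 5)

v_13(52/7) = 1, so a_0 = ... = a_0 = 0. Factor out: x = 13^1 · u with u = 4/7 a unit in ℤ_13. Expand u iteratively via a_{v+i} = u_i mod 13, u_{i+1} = (u_i − a_{v+i})/13:
  u_0 = 4/7;  a_1 = 8;  u_1 = (u_0 − 8)/13 = -4/7
  u_1 = -4/7;  a_2 = 5;  u_2 = (u_1 − 5)/13 = -3/7
  u_2 = -3/7;  a_3 = 7;  u_3 = (u_2 − 7)/13 = -4/7
  u_3 = -4/7;  a_4 = 5;  u_4 = (u_3 − 5)/13 = -3/7
Digits: (0, 8, 5, 7, 5).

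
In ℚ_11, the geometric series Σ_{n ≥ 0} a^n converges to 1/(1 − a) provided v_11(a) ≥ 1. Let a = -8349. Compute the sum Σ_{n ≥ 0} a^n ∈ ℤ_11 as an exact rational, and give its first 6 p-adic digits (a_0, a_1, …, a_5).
Σ a^n = 1/(1 − a) = 1/8350;  first 6 digits = (1, 0, 8, 4, 8, 3)

v_11(a) = 2 ≥ 1, so the series converges in ℤ_11 to 1/(1 − a) = 1/(1 − (-8349)) = 1/8350. Expand this rational in ℤ_11: compute digits iteratively via d_i = x_i mod 11, x_{i+1} = (x_i − d_i)/11. The first 6 digits are (1, 0, 8, 4, 8, 3).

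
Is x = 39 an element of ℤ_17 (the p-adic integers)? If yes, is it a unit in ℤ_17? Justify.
x ∈ ℤ_17^× (unit); v_17(x) = 0

ℤ_17 = {x ∈ ℚ_17 : v_17(x) ≥ 0} and ℤ_17^× = {x ∈ ℤ_17 : v_17(x) = 0}. Here v_17(39) = v_17(num) − v_17(den) = 0; compare against these criteria.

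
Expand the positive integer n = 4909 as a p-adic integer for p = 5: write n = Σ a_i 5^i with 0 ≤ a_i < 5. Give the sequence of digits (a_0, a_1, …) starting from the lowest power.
(a_0, a_1, …) = (4, 1, 1, 4, 2, 1)

Repeated division by 5 gives the digits low-to-high: 4909 = 4 + 1·5^1 + 1·5^2 + 4·5^3 + 2·5^4 + 1·5^5. Digit sequence: (4, 1, 1, 4, 2, 1).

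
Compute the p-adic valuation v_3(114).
v_3(114) = 1

v_3(n) is the largest exponent k such that 3^k divides n. Factor out: 114 = 3^1 · 38. (Sign doesn't affect v_p.) So v_3(114) = 1.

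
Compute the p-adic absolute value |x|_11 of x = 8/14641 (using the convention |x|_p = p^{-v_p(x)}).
|8/14641|_11 = 14641

Step 1 — compute v_11(x) by factoring powers of 11 out of the numerator and denominator: v_11(8/14641) = -4. Step 2 — apply |x|_p = p^{-v_p(x)} = 11^{4} = 14641.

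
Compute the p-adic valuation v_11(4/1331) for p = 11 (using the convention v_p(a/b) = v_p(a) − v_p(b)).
v_11(4/1331) = -3

Factor powers of 11 from the numerator and denominator of the reduced fraction: 4 = 11^0 · 4 and 1331 = 11^3 · 1. Apply v_p(a/b) = v_p(a) − v_p(b): v_11(4/1331) = 0 − 3 = -3.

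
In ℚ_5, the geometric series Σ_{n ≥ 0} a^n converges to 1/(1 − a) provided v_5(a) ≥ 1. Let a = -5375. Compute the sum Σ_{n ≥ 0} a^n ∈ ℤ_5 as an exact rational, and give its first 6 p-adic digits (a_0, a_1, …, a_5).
Σ a^n = 1/(1 − a) = 1/5376;  first 6 digits = (1, 0, 0, 2, 1, 3)

v_5(a) = 3 ≥ 1, so the series converges in ℤ_5 to 1/(1 − a) = 1/(1 − (-5375)) = 1/5376. Expand this rational in ℤ_5: compute digits iteratively via d_i = x_i mod 5, x_{i+1} = (x_i − d_i)/5. The first 6 digits are (1, 0, 0, 2, 1, 3).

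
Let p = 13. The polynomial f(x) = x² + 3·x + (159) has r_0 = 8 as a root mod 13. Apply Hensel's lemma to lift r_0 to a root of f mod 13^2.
r_1 = 164 (mod 169)

Hensel: r_{i+1} = r_i − f(r_i)·(f′(r_i))^{-1} mod 13^{i+2}, f′(x) = 2x + 3. Iterate:
  r_0 = 8 (mod 13)
  r_1 = 164 (mod 169)
Final: r = 164 satisfies f(r) ≡ 0 mod 13^2.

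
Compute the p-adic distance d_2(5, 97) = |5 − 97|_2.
d_2(5, 97) = 1/4

Step 1 — x − y = 5 − 97 = -92. Step 2 — v_2(-92) = 2 (factor: -92 = −(2^2 · 23); the sign does not affect v_p). Step 3 — |x − y|_2 = 2^{-2} = 1/4.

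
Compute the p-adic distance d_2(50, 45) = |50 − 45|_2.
d_2(50, 45) = 1

Step 1 — x − y = 50 − 45 = 5. Step 2 — v_2(5) = 0 (factor: 5 = (2^0 · 5); the sign does not affect v_p). Step 3 — |x − y|_2 = 2^{0} = 1.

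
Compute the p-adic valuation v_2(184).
v_2(184) = 3

v_2(n) is the largest exponent k such that 2^k divides n. Factor out: 184 = 2^3 · 23. (Sign doesn't affect v_p.) So v_2(184) = 3.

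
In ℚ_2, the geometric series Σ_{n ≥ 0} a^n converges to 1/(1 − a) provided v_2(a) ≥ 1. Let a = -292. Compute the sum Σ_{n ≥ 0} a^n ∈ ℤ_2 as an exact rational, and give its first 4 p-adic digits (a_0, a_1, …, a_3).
Σ a^n = 1/(1 − a) = 1/293;  first 4 digits = (1, 0, 1, 1)

v_2(a) = 2 ≥ 1, so the series converges in ℤ_2 to 1/(1 − a) = 1/(1 − (-292)) = 1/293. Expand this rational in ℤ_2: compute digits iteratively via d_i = x_i mod 2, x_{i+1} = (x_i − d_i)/2. The first 4 digits are (1, 0, 1, 1).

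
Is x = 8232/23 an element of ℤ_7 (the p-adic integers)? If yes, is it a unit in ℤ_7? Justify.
x ∈ ℤ_7 but not a unit; v_7(x) = 3 > 0

ℤ_7 = {x ∈ ℚ_7 : v_7(x) ≥ 0} and ℤ_7^× = {x ∈ ℤ_7 : v_7(x) = 0}. Here v_7(8232/23) = v_7(num) − v_7(den) = 3; compare against these criteria.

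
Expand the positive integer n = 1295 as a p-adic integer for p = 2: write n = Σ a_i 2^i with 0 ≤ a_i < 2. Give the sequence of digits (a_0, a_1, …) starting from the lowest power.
(a_0, a_1, …) = (1, 1, 1, 1, 0, 0, 0, 0, 1, 0, 1)

Repeated division by 2 gives the digits low-to-high: 1295 = 1 + 1·2^1 + 1·2^2 + 1·2^3 + 1·2^8 + 1·2^10. Digit sequence: (1, 1, 1, 1, 0, 0, 0, 0, 1, 0, 1).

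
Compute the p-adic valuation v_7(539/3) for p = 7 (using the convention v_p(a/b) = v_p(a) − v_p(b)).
v_7(539/3) = 2

Factor powers of 7 from the numerator and denominator of the reduced fraction: 539 = 7^2 · 11 and 3 = 7^0 · 3. Apply v_p(a/b) = v_p(a) − v_p(b): v_7(539/3) = 2 − 0 = 2.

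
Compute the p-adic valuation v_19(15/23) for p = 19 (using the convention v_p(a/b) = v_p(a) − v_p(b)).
v_19(15/23) = 0

Factor powers of 19 from the numerator and denominator of the reduced fraction: 15 = 19^0 · 15 and 23 = 19^0 · 23. Apply v_p(a/b) = v_p(a) − v_p(b): v_19(15/23) = 0 − 0 = 0.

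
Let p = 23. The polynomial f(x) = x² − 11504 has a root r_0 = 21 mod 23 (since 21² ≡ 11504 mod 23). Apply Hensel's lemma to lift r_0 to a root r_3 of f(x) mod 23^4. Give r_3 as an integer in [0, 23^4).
r_3 = 192853 (mod 279841)

Hensel's recurrence: r_{i+1} = r_i − f(r_i)·(f′(r_i))^{-1} mod 23^{i+2}, with f′(x) = 2x. Iterate:
  r_0 = 21 (mod 23)
  r_1 = 297 (mod 529)
  r_2 = 10348 (mod 12167)
  r_3 = 192853 (mod 279841)
Final: r_3 = 192853, and one checks f(r_3) ≡ 0 mod 23^4.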